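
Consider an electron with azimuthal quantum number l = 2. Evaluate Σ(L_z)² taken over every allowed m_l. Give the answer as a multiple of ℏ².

The allowed m_l values are -2, -1, 0, 1, 2.
Σ m_l² = l(l+1)(2l+1)/3 = 2·3·5/3 = 10.

Σ(L_z)² = 10 ℏ²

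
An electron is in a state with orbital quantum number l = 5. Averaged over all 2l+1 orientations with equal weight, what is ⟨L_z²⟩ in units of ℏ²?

The allowed m_l values are -5, -4, -3, -2, -1, 0, 1, 2, 3, 4, 5.
⟨L_z²⟩ = ℏ²·(Σ m_l²)/(2l+1) = ℏ²·110/11 = 10ℏ².

⟨L_z²⟩ = 10 ℏ²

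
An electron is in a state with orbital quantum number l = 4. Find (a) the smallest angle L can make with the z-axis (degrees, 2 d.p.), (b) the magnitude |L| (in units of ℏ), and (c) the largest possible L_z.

θ_min ≈ 26.57°; |L| = 2√5 ℏ ≈ 4.472ℏ; L_z,max = 4ℏ

cos θ_min = 4/√20, so θ_min ≈ 26.57°.
|L| = ℏ√(4·5) = 2√5 ℏ ≈ 4.472ℏ.
L_z,max = lℏ = 4ℏ.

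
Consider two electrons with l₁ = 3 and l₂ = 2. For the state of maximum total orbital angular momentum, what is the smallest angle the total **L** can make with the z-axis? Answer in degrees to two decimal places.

L runs from |3 − 2| = 1 to 3 + 2 = 5.
L ∈ {1, 2, 3, 4, 5}.
The maximum is L = 5, with |L_tot| = ℏ√(5·6) = √30 ℏ.
The minimum angle with z is arccos(5/√30) ≈ 24.09°.

θ_min ≈ 24.09°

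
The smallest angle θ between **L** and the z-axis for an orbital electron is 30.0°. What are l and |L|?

cos θ_min = l/√(l(l+1)) = √(l/(l+1)), so l/(l+1) = cos²(30.0°) = 0.7500.
Thus l = 0.7500/(1 − 0.7500) ≈ 3.
Then |L| = ℏ√(3·4) = 2√3 ℏ.

l = 3, |L| = 2√3 ℏ ≈ 3.464ℏ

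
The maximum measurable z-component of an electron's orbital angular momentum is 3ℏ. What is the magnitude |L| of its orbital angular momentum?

|L| = 2√3 ℏ ≈ 3.464ℏ

Since max m_l = l, l = 3.
Then |L| = ℏ√(3·4) = 2√3 ℏ.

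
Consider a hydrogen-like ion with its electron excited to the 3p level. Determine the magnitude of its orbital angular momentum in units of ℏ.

|L| = √2 ℏ ≈ 1.414ℏ

The 3p level has l = 1.
|L| = ℏ√(l(l+1)) = ℏ√(1·2) = √2 ℏ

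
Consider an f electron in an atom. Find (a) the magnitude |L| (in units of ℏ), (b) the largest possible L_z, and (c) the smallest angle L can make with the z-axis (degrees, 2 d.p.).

|L| = 2√3 ℏ ≈ 3.464ℏ; L_z,max = 3ℏ; θ_min ≈ 30.00°

For an f orbital, l = 3.
|L| = ℏ√(3·4) = 2√3 ℏ ≈ 3.464ℏ.
L_z,max = lℏ = 3ℏ.
cos θ_min = 3/√12, so θ_min ≈ 30.00°.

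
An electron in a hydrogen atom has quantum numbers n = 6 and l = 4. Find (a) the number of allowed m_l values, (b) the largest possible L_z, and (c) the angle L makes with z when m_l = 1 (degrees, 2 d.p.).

There are 2l+1 = 9 values of m_l.
L_z,max = lℏ = 4ℏ.
For m_l = 1: cos θ = 1/√20, θ ≈ 77.08°.

9 values; L_z,max = 4ℏ; θ(m_l=1) ≈ 77.08°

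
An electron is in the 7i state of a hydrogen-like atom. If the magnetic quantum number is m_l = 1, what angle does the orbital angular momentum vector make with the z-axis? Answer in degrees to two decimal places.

θ ≈ 81.12°

For 7i, l = 6.
|L| = √(l(l+1)) ℏ = √42 ℏ.
L_z = m_l ℏ = 1ℏ.
cos θ = L_z/|L| = 1/√42, so θ ≈ 81.12°.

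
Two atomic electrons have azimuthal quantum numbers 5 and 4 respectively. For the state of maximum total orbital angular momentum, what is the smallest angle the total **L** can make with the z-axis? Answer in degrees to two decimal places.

Angular momentum addition gives L = |l₁ − l₂|, …, l₁ + l₂.
L ∈ {1, 2, 3, 4, 5, 6, 7, 8, 9}.
The maximum is L = 9, with |L_tot| = ℏ√(9·10) = 3√10 ℏ.
The minimum angle with z is arccos(9/√90) ≈ 18.43°.

θ_min ≈ 18.43°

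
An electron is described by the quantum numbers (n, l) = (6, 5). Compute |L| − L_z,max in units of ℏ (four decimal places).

|L| − L_z,max ≈ 0.4772ℏ

|L| = √30 ℏ ≈ 5.4772ℏ, while L_z,max = lℏ = 5ℏ.
The difference is (√30 − 5)ℏ ≈ 0.4772ℏ.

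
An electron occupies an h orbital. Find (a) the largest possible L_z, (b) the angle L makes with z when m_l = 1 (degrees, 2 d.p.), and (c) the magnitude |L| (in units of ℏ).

L_z,max = 5ℏ; θ(m_l=1) ≈ 79.48°; |L| = √30 ℏ ≈ 5.477ℏ

The letter h corresponds to l = 5.
L_z,max = lℏ = 5ℏ.
For m_l = 1: cos θ = 1/√30, θ ≈ 79.48°.
|L| = ℏ√(5·6) = √30 ℏ ≈ 5.477ℏ.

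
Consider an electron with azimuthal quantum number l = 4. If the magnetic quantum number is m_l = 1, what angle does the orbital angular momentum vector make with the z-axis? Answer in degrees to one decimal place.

θ ≈ 77.1°

|L| = √(l(l+1)) ℏ = 2√5 ℏ.
L_z = m_l ℏ = 1ℏ.
cos θ = L_z/|L| = 1/√20, so θ ≈ 77.1°.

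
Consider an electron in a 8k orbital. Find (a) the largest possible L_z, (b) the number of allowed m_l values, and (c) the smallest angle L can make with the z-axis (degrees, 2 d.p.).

8k means n = 8, l = 7.
L_z,max = lℏ = 7ℏ.
There are 2l+1 = 15 values of m_l.
cos θ_min = 7/√56, so θ_min ≈ 20.70°.

L_z,max = 7ℏ; 15 values; θ_min ≈ 20.70°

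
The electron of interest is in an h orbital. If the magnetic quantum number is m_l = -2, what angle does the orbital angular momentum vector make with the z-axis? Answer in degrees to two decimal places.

θ ≈ 111.42°

The letter h corresponds to l = 5.
|L| = √(l(l+1)) ℏ = √30 ℏ.
L_z = m_l ℏ = −2ℏ.
cos θ = L_z/|L| = -2/√30, so θ ≈ 111.42°.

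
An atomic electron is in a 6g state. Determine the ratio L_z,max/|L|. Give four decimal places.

6g means n = 6, l = 4.
|L| = 2√5 ℏ ≈ 4.4721ℏ, while L_z,max = lℏ = 4ℏ.
L_z,max/|L| = 4/√20 = 0.8944.

L_z,max/|L| = 0.8944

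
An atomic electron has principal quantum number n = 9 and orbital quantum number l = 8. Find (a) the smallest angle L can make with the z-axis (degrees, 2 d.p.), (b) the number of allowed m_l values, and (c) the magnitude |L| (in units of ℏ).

cos θ_min = 8/√72, so θ_min ≈ 19.47°.
There are 2l+1 = 17 values of m_l.
|L| = ℏ√(8·9) = 6√2 ℏ ≈ 8.485ℏ.

θ_min ≈ 19.47°; 17 values; |L| = 6√2 ℏ ≈ 8.485ℏ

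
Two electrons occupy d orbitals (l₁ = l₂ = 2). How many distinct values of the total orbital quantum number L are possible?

The total orbital quantum number L ranges from |l₁ − l₂| to l₁ + l₂ in integer steps.
L ∈ {0, 1, 2, 3, 4}.
That is 5 values.

5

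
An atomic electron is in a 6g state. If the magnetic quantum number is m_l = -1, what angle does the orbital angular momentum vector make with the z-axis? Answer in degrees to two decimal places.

θ ≈ 102.92°

The 6g subshell has l = 4.
|L| = √(l(l+1)) ℏ = 2√5 ℏ.
L_z = m_l ℏ = −1ℏ.
cos θ = L_z/|L| = -1/√20, so θ ≈ 102.92°.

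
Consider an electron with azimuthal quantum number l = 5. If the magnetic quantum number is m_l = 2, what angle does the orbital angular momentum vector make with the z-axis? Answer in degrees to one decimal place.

|L| = √(l(l+1)) ℏ = √30 ℏ.
L_z = m_l ℏ = 2ℏ.
cos θ = L_z/|L| = 2/√30, so θ ≈ 68.6°.

θ ≈ 68.6°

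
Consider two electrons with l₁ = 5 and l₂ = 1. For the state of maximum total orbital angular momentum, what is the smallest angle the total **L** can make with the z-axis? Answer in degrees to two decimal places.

θ_min ≈ 22.21°

L runs from |5 − 1| = 4 to 5 + 1 = 6.
So L can be 4, 5, 6.
The maximum is L = 6, with |L_tot| = ℏ√(6·7) = √42 ℏ.
The minimum angle with z is arccos(6/√42) ≈ 22.21°.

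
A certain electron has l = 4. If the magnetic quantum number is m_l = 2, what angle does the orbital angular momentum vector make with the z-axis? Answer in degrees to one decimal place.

θ ≈ 63.4°

|L| = ℏ√(l(l+1)) = 2√5 ℏ.
L_z = m_l ℏ = 2ℏ.
cos θ = L_z/|L| = 2/√20, so θ ≈ 63.4°.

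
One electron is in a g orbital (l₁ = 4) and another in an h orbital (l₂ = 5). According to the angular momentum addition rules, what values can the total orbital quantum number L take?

L = 1, 2, 3, 4, 5, 6, 7, 8, 9

The total orbital quantum number L ranges from |l₁ − l₂| to l₁ + l₂ in integer steps.
Allowed values: L = 1, 2, 3, 4, 5, 6, 7, 8, 9.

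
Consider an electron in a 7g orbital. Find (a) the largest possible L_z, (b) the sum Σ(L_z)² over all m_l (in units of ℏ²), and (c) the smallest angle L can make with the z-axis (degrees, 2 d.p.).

L_z,max = 4ℏ; Σ(L_z)² = 60 ℏ²; θ_min ≈ 26.57°

For 7g, l = 4.
L_z,max = lℏ = 4ℏ.
Σ m_l² = 60, so Σ(L_z)² = 60 ℏ².
cos θ_min = 4/√20, so θ_min ≈ 26.57°.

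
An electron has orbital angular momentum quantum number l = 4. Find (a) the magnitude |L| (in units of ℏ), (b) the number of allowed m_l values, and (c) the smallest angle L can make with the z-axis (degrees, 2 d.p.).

|L| = 2√5 ℏ ≈ 4.472ℏ; 9 values; θ_min ≈ 26.57°

|L| = ℏ√(4·5) = 2√5 ℏ ≈ 4.472ℏ.
There are 2l+1 = 9 values of m_l.
cos θ_min = 4/√20, so θ_min ≈ 26.57°.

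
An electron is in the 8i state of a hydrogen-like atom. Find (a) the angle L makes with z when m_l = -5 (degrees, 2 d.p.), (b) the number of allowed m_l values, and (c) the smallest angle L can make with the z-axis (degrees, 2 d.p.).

For 8i, l = 6.
For m_l = -5: cos θ = -5/√42, θ ≈ 140.49°.
There are 2l+1 = 13 values of m_l.
cos θ_min = 6/√42, so θ_min ≈ 22.21°.

θ(m_l=-5) ≈ 140.49°; 13 values; θ_min ≈ 22.21°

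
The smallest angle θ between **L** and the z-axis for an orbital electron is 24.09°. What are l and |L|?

At minimum angle, m_l = l, so cos θ = l/√(l(l+1)); cos²θ = l/(l+1) = 0.8334.
Solving: l = 5.
Then |L| = ℏ√(5·6) = √30 ℏ.

l = 5, |L| = √30 ℏ ≈ 5.477ℏ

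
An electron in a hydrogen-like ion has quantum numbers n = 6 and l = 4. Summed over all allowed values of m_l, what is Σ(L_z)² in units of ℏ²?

Σ(L_z)² = 60 ℏ²

m_l runs from −4 to 4, i.e. {-4, -3, -2, -1, 0, 1, 2, 3, 4}.
Σ m_l² = l(l+1)(2l+1)/3 = 4·5·9/3 = 60.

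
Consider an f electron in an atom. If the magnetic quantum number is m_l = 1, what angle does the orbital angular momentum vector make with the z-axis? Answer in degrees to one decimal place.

θ ≈ 73.2°

For an f orbital, l = 3.
|L| = √(l(l+1)) ℏ = 2√3 ℏ.
L_z = m_l ℏ = 1ℏ.
cos θ = L_z/|L| = 1/√12, so θ ≈ 73.2°.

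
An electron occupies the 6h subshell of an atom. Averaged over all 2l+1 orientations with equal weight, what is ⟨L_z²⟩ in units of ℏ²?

⟨L_z²⟩ = 10 ℏ²

6h means n = 6, l = 5.
m_l runs from −5 to 5, i.e. {-5, -4, -3, -2, -1, 0, 1, 2, 3, 4, 5}.
Average of L_z² over 11 states: 110/11 ℏ² = 10 ℏ².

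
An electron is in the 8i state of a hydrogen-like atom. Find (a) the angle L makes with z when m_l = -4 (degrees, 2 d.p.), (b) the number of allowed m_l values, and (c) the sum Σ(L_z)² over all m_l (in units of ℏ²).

θ(m_l=-4) ≈ 128.11°; 13 values; Σ(L_z)² = 182 ℏ²

The 8i subshell has l = 6.
For m_l = -4: cos θ = -4/√42, θ ≈ 128.11°.
There are 2l+1 = 13 values of m_l.
Σ m_l² = 182, so Σ(L_z)² = 182 ℏ².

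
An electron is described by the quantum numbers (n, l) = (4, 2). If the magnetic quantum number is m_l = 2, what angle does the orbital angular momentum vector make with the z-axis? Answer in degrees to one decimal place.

θ ≈ 35.3°

|L|² = l(l+1)ℏ² = 6ℏ², so |L| = √6 ℏ.
L_z = m_l ℏ = 2ℏ.
cos θ = L_z/|L| = 2/√6, so θ ≈ 35.3°.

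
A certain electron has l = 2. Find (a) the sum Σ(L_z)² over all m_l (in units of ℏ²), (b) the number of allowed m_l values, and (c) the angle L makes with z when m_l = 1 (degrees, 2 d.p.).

Σ(L_z)² = 10 ℏ²; 5 values; θ(m_l=1) ≈ 65.91°

Σ m_l² = 10, so Σ(L_z)² = 10 ℏ².
There are 2l+1 = 5 values of m_l.
For m_l = 1: cos θ = 1/√6, θ ≈ 65.91°.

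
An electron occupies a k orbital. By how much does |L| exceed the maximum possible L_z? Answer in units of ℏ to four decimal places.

|L| − L_z,max ≈ 0.4833ℏ

A k state has l = 7.
|L| = 2√14 ℏ ≈ 7.4833ℏ, while L_z,max = lℏ = 7ℏ.
The difference is (2√14 − 7)ℏ ≈ 0.4833ℏ.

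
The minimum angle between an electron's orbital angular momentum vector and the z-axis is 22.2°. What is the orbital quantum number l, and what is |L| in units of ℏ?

l = 6, |L| = √42 ℏ ≈ 6.481ℏ

cos²θ_min = l/(l+1) = 0.8572.
l = cos²θ/sin²θ ≈ 6.
Then |L| = ℏ√(6·7) = √42 ℏ.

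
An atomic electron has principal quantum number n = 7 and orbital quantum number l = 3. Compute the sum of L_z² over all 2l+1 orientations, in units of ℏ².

Σ(L_z)² = 28 ℏ²

m_l runs from −3 to 3, i.e. {-3, -2, -1, 0, 1, 2, 3}.
Σ m_l² = l(l+1)(2l+1)/3 = 3·4·7/3 = 28.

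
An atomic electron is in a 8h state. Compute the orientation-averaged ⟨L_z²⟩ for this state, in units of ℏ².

8h means n = 8, l = 5.
m_l runs from −5 to 5, i.e. {-5, -4, -3, -2, -1, 0, 1, 2, 3, 4, 5}.
Average of L_z² over 11 states: 110/11 ℏ² = 10 ℏ².

⟨L_z²⟩ = 10 ℏ²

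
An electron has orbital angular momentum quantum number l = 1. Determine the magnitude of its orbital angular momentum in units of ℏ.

|L| = ℏ√(l(l+1)) = ℏ√(1·2) = √2 ℏ

|L| = √2 ℏ ≈ 1.414ℏ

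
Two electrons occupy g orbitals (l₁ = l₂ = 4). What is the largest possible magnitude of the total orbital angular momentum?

|L_tot|_max = 6√2 ℏ ≈ 8.485ℏ

L runs from |4 − 4| = 0 to 4 + 4 = 8.
Allowed values: L = 0, 1, 2, 3, 4, 5, 6, 7, 8.
The largest magnitude corresponds to L = 8: |L_tot| = ℏ√(8·9) = 6√2 ℏ.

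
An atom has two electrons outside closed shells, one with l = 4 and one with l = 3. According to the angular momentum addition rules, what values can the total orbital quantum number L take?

L = 1, 2, 3, 4, 5, 6, 7

By the triangle rule, |l₁ − l₂| ≤ L ≤ l₁ + l₂.
So L can be 1, 2, 3, 4, 5, 6, 7.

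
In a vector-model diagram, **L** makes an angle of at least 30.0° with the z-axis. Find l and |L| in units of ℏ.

cos θ_min = l/√(l(l+1)) = √(l/(l+1)), so l/(l+1) = cos²(30.0°) = 0.7500.
l = cos²θ/sin²θ ≈ 3.
Then |L| = ℏ√(3·4) = 2√3 ℏ.

l = 3, |L| = 2√3 ℏ ≈ 3.464ℏ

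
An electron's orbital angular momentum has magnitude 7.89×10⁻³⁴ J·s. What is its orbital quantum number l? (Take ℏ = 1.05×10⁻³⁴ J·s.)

l = 7

In units of ℏ, |L| ≈ 7.514.
l(l+1) ≈ 7.514² ≈ 56.46, so l = 7.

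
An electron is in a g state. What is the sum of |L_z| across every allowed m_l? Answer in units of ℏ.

Σ|L_z| = 20 ℏ

A g state has l = 4.
m_l ∈ {-4, -3, -2, -1, 0, 1, 2, 3, 4}.
Σ|m_l| = 2(1+2+…+4) = 20.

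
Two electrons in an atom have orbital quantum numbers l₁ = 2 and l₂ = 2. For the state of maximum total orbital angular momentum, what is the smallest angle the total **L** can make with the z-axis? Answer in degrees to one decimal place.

θ_min ≈ 26.6°

L runs from |2 − 2| = 0 to 2 + 2 = 4.
So L can be 0, 1, 2, 3, 4.
The maximum is L = 4, with |L_tot| = ℏ√(4·5) = 2√5 ℏ.
The minimum angle with z is arccos(4/√20) ≈ 26.6°.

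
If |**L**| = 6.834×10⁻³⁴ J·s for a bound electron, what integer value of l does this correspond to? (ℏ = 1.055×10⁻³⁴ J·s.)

l = 6

In units of ℏ, |L| ≈ 6.478.
Set l(l+1) = 41.96; the integer solution is l = 6.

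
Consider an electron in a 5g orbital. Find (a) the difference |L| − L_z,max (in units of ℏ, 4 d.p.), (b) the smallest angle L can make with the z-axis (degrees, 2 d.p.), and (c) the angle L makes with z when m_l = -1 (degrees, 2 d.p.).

|L|−L_z,max ≈ 0.4721ℏ; θ_min ≈ 26.57°; θ(m_l=-1) ≈ 102.92°

5g means n = 5, l = 4.
|L| − L_z,max = (2√5 − 4)ℏ ≈ 0.4721ℏ.
cos θ_min = 4/√20, so θ_min ≈ 26.57°.
For m_l = -1: cos θ = -1/√20, θ ≈ 102.92°.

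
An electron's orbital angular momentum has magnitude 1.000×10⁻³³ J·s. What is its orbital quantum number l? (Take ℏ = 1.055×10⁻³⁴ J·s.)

|L|/ℏ = (1.000×10⁻³³)/(1.055×10⁻³⁴) ≈ 9.479.
(|L|/ℏ)² = l(l+1) ≈ 89.85 ⇒ l = 9.

l = 9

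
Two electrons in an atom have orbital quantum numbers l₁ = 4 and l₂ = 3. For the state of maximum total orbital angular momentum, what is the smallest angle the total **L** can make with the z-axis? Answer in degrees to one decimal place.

By the triangle rule, |l₁ − l₂| ≤ L ≤ l₁ + l₂.
L ∈ {1, 2, 3, 4, 5, 6, 7}.
The maximum is L = 7, with |L_tot| = ℏ√(7·8) = 2√14 ℏ.
The minimum angle with z is arccos(7/√56) ≈ 20.7°.

θ_min ≈ 20.7°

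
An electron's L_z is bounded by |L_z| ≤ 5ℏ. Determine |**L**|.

Since max m_l = l, l = 5.
Then |L| = ℏ√(5·6) = √30 ℏ.

|L| = √30 ℏ ≈ 5.477ℏ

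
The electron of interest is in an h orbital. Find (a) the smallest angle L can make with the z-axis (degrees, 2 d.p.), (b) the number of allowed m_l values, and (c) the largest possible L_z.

θ_min ≈ 24.09°; 11 values; L_z,max = 5ℏ

For an h orbital, l = 5.
cos θ_min = 5/√30, so θ_min ≈ 24.09°.
There are 2l+1 = 11 values of m_l.
L_z,max = lℏ = 5ℏ.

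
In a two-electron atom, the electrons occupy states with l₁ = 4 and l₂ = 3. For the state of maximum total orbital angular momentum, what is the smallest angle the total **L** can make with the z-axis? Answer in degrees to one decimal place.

θ_min ≈ 20.7°

L runs from |4 − 3| = 1 to 4 + 3 = 7.
L ∈ {1, 2, 3, 4, 5, 6, 7}.
The maximum is L = 7, with |L_tot| = ℏ√(7·8) = 2√14 ℏ.
The minimum angle with z is arccos(7/√56) ≈ 20.7°.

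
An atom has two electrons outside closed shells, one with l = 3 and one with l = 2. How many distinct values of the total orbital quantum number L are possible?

L runs from |3 − 2| = 1 to 3 + 2 = 5.
Allowed values: L = 1, 2, 3, 4, 5.
That is 5 values.

5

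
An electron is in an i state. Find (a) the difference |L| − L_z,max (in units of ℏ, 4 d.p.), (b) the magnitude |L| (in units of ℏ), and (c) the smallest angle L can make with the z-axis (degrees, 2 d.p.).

For an i orbital, l = 6.
|L| − L_z,max = (√42 − 6)ℏ ≈ 0.4807ℏ.
|L| = ℏ√(6·7) = √42 ℏ ≈ 6.481ℏ.
cos θ_min = 6/√42, so θ_min ≈ 22.21°.

|L|−L_z,max ≈ 0.4807ℏ; |L| = √42 ℏ ≈ 6.481ℏ; θ_min ≈ 22.21°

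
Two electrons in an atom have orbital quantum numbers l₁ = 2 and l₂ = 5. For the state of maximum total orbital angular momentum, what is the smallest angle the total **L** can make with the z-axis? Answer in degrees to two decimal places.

Angular momentum addition gives L = |l₁ − l₂|, …, l₁ + l₂.
Allowed values: L = 3, 4, 5, 6, 7.
The maximum is L = 7, with |L_tot| = ℏ√(7·8) = 2√14 ℏ.
The minimum angle with z is arccos(7/√56) ≈ 20.70°.

θ_min ≈ 20.70°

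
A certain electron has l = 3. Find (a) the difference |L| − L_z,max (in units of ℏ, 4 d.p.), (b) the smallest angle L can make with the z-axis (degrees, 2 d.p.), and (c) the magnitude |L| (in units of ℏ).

|L| − L_z,max = (2√3 − 3)ℏ ≈ 0.4641ℏ.
cos θ_min = 3/√12, so θ_min ≈ 30.00°.
|L| = ℏ√(3·4) = 2√3 ℏ ≈ 3.464ℏ.

|L|−L_z,max ≈ 0.4641ℏ; θ_min ≈ 30.00°; |L| = 2√3 ℏ ≈ 3.464ℏ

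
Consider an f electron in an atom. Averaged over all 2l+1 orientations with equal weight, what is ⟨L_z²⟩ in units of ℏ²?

⟨L_z²⟩ = 4 ℏ²

The letter f corresponds to l = 3.
m_l ∈ {-3, -2, -1, 0, 1, 2, 3}.
⟨L_z²⟩ = ℏ²·(Σ m_l²)/(2l+1) = ℏ²·28/7 = 4ℏ².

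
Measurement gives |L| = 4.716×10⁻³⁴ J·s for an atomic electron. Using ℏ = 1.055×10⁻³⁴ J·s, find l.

l = 4

|L|/ℏ = (4.716×10⁻³⁴)/(1.055×10⁻³⁴) ≈ 4.470.
l(l+1) ≈ 4.470² ≈ 19.98, so l = 4.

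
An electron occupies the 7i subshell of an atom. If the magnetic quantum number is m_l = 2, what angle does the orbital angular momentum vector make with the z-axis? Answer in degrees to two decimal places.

The 7i subshell has l = 6.
|L| = √(l(l+1)) ℏ = √42 ℏ.
L_z = m_l ℏ = 2ℏ.
cos θ = L_z/|L| = 2/√42, so θ ≈ 72.02°.

θ ≈ 72.02°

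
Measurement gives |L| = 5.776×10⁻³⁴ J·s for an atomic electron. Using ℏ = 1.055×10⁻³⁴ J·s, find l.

Dividing by ℏ: |L|/ℏ ≈ 5.475.
(|L|/ℏ)² = l(l+1) ≈ 29.97 ⇒ l = 5.

l = 5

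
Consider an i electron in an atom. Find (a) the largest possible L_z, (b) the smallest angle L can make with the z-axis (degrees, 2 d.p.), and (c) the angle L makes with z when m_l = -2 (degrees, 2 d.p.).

L_z,max = 6ℏ; θ_min ≈ 22.21°; θ(m_l=-2) ≈ 107.98°

An i state has l = 6.
L_z,max = lℏ = 6ℏ.
cos θ_min = 6/√42, so θ_min ≈ 22.21°.
For m_l = -2: cos θ = -2/√42, θ ≈ 107.98°.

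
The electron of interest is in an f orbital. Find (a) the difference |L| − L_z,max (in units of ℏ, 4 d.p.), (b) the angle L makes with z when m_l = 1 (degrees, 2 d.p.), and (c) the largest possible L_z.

An f state has l = 3.
|L| − L_z,max = (2√3 − 3)ℏ ≈ 0.4641ℏ.
For m_l = 1: cos θ = 1/√12, θ ≈ 73.22°.
L_z,max = lℏ = 3ℏ.

|L|−L_z,max ≈ 0.4641ℏ; θ(m_l=1) ≈ 73.22°; L_z,max = 3ℏ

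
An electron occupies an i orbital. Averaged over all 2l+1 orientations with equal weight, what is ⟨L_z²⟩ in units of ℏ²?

⟨L_z²⟩ = 14 ℏ²

I corresponds to l = 6.
The allowed m_l values are -6, -5, -4, -3, -2, -1, 0, 1, 2, 3, 4, 5, 6.
Average of L_z² over 13 states: 182/13 ℏ² = 14 ℏ².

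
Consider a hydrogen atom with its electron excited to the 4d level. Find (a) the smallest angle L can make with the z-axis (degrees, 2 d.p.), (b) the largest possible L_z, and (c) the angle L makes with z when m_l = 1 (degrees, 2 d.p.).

θ_min ≈ 35.26°; L_z,max = 2ℏ; θ(m_l=1) ≈ 65.91°

The 4d level has l = 2.
cos θ_min = 2/√6, so θ_min ≈ 35.26°.
L_z,max = lℏ = 2ℏ.
For m_l = 1: cos θ = 1/√6, θ ≈ 65.91°.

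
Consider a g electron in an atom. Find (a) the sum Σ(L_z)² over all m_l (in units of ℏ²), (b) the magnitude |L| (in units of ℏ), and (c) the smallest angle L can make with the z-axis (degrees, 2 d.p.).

A g state has l = 4.
Σ m_l² = 60, so Σ(L_z)² = 60 ℏ².
|L| = ℏ√(4·5) = 2√5 ℏ ≈ 4.472ℏ.
cos θ_min = 4/√20, so θ_min ≈ 26.57°.

Σ(L_z)² = 60 ℏ²; |L| = 2√5 ℏ ≈ 4.472ℏ; θ_min ≈ 26.57°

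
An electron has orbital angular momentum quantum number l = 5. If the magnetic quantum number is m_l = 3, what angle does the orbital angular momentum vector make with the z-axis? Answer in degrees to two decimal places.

θ ≈ 56.79°

|L|² = l(l+1)ℏ² = 30ℏ², so |L| = √30 ℏ.
L_z = m_l ℏ = 3ℏ.
cos θ = L_z/|L| = 3/√30, so θ ≈ 56.79°.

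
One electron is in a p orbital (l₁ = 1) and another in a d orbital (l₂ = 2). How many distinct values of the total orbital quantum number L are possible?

The total orbital quantum number L ranges from |l₁ − l₂| to l₁ + l₂ in integer steps.
L ∈ {1, 2, 3}.
That is 3 values.

3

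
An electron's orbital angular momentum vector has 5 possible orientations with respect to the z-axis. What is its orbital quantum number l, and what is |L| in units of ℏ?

l = 2, |L| = √6 ℏ ≈ 2.449ℏ

2l + 1 = 5 ⇒ l = 2.
|L| = ℏ√(l(l+1)) = ℏ√(2·3) = √6 ℏ.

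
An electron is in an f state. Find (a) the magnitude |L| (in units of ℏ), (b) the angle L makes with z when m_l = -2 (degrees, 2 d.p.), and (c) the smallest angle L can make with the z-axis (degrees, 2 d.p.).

For an f orbital, l = 3.
|L| = ℏ√(3·4) = 2√3 ℏ ≈ 3.464ℏ.
For m_l = -2: cos θ = -2/√12, θ ≈ 125.26°.
cos θ_min = 3/√12, so θ_min ≈ 30.00°.

|L| = 2√3 ℏ ≈ 3.464ℏ; θ(m_l=-2) ≈ 125.26°; θ_min ≈ 30.00°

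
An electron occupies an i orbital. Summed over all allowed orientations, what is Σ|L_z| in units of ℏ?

Σ|L_z| = 42 ℏ

The letter i corresponds to l = 6.
m_l runs from −6 to 6, i.e. {-6, -5, -4, -3, -2, -1, 0, 1, 2, 3, 4, 5, 6}.
Σ|m_l| = 2(1+2+…+6) = 42.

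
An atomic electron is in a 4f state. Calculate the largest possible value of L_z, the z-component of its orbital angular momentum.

L_z,max = 3ℏ

The 4f subshell has l = 3.
L_z = m_l ℏ with m_l ∈ {−3, …, 3}; the maximum is m_l = 3.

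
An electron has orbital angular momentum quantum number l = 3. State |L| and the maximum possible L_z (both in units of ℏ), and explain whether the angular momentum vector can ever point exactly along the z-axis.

|L| = 2√3 ℏ ≈ 3.4641ℏ, while L_z,max = lℏ = 3ℏ.
Since |L| > L_z,max, the vector can never point exactly along z; the closest it comes is θ_min = arccos(3/√12) ≈ 30.0°.

No: L_z,max = 3ℏ < |L| = 2√3 ℏ ≈ 3.464ℏ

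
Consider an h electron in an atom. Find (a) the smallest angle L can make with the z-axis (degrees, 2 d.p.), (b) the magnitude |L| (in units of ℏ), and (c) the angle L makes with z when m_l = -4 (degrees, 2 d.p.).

θ_min ≈ 24.09°; |L| = √30 ℏ ≈ 5.477ℏ; θ(m_l=-4) ≈ 136.91°

H corresponds to l = 5.
cos θ_min = 5/√30, so θ_min ≈ 24.09°.
|L| = ℏ√(5·6) = √30 ℏ ≈ 5.477ℏ.
For m_l = -4: cos θ = -4/√30, θ ≈ 136.91°.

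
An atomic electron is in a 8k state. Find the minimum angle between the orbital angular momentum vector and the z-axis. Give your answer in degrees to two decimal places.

8k means n = 8, l = 7.
|L| = √(l(l+1)) ℏ = 2√14 ℏ.
The smallest angle corresponds to the largest L_z, i.e. m_l = l = 7, giving L_z = 7ℏ.
cos θ_min = 7/√56, so θ_min ≈ 20.70°.

θ_min ≈ 20.70°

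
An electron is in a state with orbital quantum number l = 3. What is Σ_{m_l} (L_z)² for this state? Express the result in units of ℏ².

The allowed m_l values are -3, -2, -1, 0, 1, 2, 3.
Summing m² from −3 to 3: Σ m_l² = 28.

Σ(L_z)² = 28 ℏ²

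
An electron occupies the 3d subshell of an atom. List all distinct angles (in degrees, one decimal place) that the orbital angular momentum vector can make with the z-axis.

θ ∈ {35.3°, 65.9°, 90.0°, 114.1°, 144.7°}

For 3d, l = 2.
|L| = ℏ√(l(l+1)) = √6 ℏ.
cos θ = m_l/√6 for each m_l ∈ {-2, -1, 0, 1, 2}.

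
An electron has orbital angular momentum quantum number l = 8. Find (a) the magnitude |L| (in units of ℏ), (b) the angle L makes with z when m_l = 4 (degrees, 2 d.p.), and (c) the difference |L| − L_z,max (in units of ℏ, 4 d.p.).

|L| = ℏ√(8·9) = 6√2 ℏ ≈ 8.485ℏ.
For m_l = 4: cos θ = 4/√72, θ ≈ 61.87°.
|L| − L_z,max = (6√2 − 8)ℏ ≈ 0.4853ℏ.

|L| = 6√2 ℏ ≈ 8.485ℏ; θ(m_l=4) ≈ 61.87°; |L|−L_z,max ≈ 0.4853ℏ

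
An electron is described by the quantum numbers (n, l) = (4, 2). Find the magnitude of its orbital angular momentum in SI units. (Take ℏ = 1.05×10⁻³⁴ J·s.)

|L| = 2.57×10⁻³⁴ J·s

|L| = ℏ√(l(l+1)) = ℏ√(2·3) = √6 ℏ
Numerically, |L| = 2.449 × (1.05×10⁻³⁴ J·s) = 2.57×10⁻³⁴ J·s.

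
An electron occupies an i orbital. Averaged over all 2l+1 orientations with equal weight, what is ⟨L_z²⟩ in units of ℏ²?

For an i orbital, l = 6.
The allowed m_l values are -6, -5, -4, -3, -2, -1, 0, 1, 2, 3, 4, 5, 6.
Average of L_z² over 13 states: 182/13 ℏ² = 14 ℏ².

⟨L_z²⟩ = 14 ℏ²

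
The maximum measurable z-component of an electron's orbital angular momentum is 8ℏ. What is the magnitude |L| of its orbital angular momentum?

|L| = 6√2 ℏ ≈ 8.485ℏ

The maximum L_z equals lℏ, giving l = 8.
Then |L| = ℏ√(8·9) = 6√2 ℏ.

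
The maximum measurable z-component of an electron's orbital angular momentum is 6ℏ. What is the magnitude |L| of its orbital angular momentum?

|L| = √42 ℏ ≈ 6.481ℏ

The maximum L_z equals lℏ, giving l = 6.
|L| = ℏ√(l(l+1)) = √42 ℏ.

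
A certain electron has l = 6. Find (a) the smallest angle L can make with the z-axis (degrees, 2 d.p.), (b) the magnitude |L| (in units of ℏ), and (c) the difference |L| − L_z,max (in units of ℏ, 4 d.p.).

cos θ_min = 6/√42, so θ_min ≈ 22.21°.
|L| = ℏ√(6·7) = √42 ℏ ≈ 6.481ℏ.
|L| − L_z,max = (√42 − 6)ℏ ≈ 0.4807ℏ.

θ_min ≈ 22.21°; |L| = √42 ℏ ≈ 6.481ℏ; |L|−L_z,max ≈ 0.4807ℏ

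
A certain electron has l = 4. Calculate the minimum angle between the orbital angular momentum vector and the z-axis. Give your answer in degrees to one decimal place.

θ_min ≈ 26.6°

|L| = ℏ√(l(l+1)) = 2√5 ℏ.
The smallest angle corresponds to the largest L_z, i.e. m_l = l = 4, giving L_z = 4ℏ.
cos θ_min = 4/√20, so θ_min ≈ 26.6°.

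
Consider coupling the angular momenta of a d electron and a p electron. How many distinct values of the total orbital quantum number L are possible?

3

L runs from |2 − 1| = 1 to 2 + 1 = 3.
L ∈ {1, 2, 3}.
That is 3 values.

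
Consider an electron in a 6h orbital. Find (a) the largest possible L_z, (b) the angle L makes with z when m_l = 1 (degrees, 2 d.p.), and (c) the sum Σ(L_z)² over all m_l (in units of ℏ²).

L_z,max = 5ℏ; θ(m_l=1) ≈ 79.48°; Σ(L_z)² = 110 ℏ²

The 6h subshell has l = 5.
L_z,max = lℏ = 5ℏ.
For m_l = 1: cos θ = 1/√30, θ ≈ 79.48°.
Σ m_l² = 110, so Σ(L_z)² = 110 ℏ².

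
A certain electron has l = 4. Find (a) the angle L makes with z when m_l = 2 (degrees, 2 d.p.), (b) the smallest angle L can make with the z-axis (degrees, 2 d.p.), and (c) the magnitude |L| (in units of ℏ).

For m_l = 2: cos θ = 2/√20, θ ≈ 63.43°.
cos θ_min = 4/√20, so θ_min ≈ 26.57°.
|L| = ℏ√(4·5) = 2√5 ℏ ≈ 4.472ℏ.

θ(m_l=2) ≈ 63.43°; θ_min ≈ 26.57°; |L| = 2√5 ℏ ≈ 4.472ℏ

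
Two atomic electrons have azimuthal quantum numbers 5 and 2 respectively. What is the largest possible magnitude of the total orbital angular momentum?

By the triangle rule, |l₁ − l₂| ≤ L ≤ l₁ + l₂.
L ∈ {3, 4, 5, 6, 7}.
The largest magnitude corresponds to L = 7: |L_tot| = ℏ√(7·8) = 2√14 ℏ.

|L_tot|_max = 2√14 ℏ ≈ 7.483ℏ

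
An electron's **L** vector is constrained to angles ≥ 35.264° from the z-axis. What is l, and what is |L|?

At minimum angle, m_l = l, so cos θ = l/√(l(l+1)); cos²θ = l/(l+1) = 0.6667.
l = cos²θ/sin²θ ≈ 2.
Then |L| = ℏ√(2·3) = √6 ℏ.

l = 2, |L| = √6 ℏ ≈ 2.449ℏ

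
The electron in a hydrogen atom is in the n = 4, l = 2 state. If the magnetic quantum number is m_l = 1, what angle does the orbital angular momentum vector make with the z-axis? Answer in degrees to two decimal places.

|L| = ℏ√(l(l+1)) = √6 ℏ.
L_z = m_l ℏ = 1ℏ.
cos θ = L_z/|L| = 1/√6, so θ ≈ 65.91°.

θ ≈ 65.91°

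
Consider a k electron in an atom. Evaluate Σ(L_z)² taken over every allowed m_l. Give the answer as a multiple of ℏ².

A k state has l = 7.
m_l runs from −7 to 7, i.e. {-7, -6, -5, -4, -3, -2, -1, 0, 1, 2, 3, 4, 5, 6, 7}.
Summing m² from −7 to 7: Σ m_l² = 280.

Σ(L_z)² = 280 ℏ²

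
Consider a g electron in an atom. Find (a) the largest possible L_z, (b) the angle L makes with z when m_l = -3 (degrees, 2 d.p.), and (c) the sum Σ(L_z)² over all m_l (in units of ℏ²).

L_z,max = 4ℏ; θ(m_l=-3) ≈ 132.13°; Σ(L_z)² = 60 ℏ²

A g state has l = 4.
L_z,max = lℏ = 4ℏ.
For m_l = -3: cos θ = -3/√20, θ ≈ 132.13°.
Σ m_l² = 60, so Σ(L_z)² = 60 ℏ².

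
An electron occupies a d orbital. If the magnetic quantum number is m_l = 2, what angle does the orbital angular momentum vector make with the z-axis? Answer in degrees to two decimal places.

For a d orbital, l = 2.
|L| = √(l(l+1)) ℏ = √6 ℏ.
L_z = m_l ℏ = 2ℏ.
cos θ = L_z/|L| = 2/√6, so θ ≈ 35.26°.

θ ≈ 35.26°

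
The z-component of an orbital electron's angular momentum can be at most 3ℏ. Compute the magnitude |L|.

|L| = 2√3 ℏ ≈ 3.464ℏ

The maximum L_z equals lℏ, giving l = 3.
|L| = √(l(l+1)) ℏ = 2√3 ℏ.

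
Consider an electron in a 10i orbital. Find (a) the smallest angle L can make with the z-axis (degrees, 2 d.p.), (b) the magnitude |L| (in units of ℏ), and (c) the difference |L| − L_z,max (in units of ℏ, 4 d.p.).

For 10i, l = 6.
cos θ_min = 6/√42, so θ_min ≈ 22.21°.
|L| = ℏ√(6·7) = √42 ℏ ≈ 6.481ℏ.
|L| − L_z,max = (√42 − 6)ℏ ≈ 0.4807ℏ.

θ_min ≈ 22.21°; |L| = √42 ℏ ≈ 6.481ℏ; |L|−L_z,max ≈ 0.4807ℏ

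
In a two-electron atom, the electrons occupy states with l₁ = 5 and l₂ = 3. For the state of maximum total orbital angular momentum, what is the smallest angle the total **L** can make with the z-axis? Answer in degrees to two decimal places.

The total orbital quantum number L ranges from |l₁ − l₂| to l₁ + l₂ in integer steps.
L ∈ {2, 3, 4, 5, 6, 7, 8}.
The maximum is L = 8, with |L_tot| = ℏ√(8·9) = 6√2 ℏ.
The minimum angle with z is arccos(8/√72) ≈ 19.47°.

θ_min ≈ 19.47°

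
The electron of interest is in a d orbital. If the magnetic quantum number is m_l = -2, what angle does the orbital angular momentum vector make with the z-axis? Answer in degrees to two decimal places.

θ ≈ 144.74°

D corresponds to l = 2.
|L|² = l(l+1)ℏ² = 6ℏ², so |L| = √6 ℏ.
L_z = m_l ℏ = −2ℏ.
cos θ = L_z/|L| = -2/√6, so θ ≈ 144.74°.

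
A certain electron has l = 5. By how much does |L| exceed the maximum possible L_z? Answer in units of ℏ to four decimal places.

|L| − L_z,max ≈ 0.4772ℏ

|L| = √30 ℏ ≈ 5.4772ℏ, while L_z,max = lℏ = 5ℏ.
The difference is (√30 − 5)ℏ ≈ 0.4772ℏ.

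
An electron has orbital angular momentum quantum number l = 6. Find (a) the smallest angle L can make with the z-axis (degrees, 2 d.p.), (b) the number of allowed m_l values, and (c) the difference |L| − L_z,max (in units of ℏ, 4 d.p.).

cos θ_min = 6/√42, so θ_min ≈ 22.21°.
There are 2l+1 = 13 values of m_l.
|L| − L_z,max = (√42 − 6)ℏ ≈ 0.4807ℏ.

θ_min ≈ 22.21°; 13 values; |L|−L_z,max ≈ 0.4807ℏ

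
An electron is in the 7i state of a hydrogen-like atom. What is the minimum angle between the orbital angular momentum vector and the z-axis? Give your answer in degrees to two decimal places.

θ_min ≈ 22.21°

For 7i, l = 6.
|L|² = l(l+1)ℏ² = 42ℏ², so |L| = √42 ℏ.
The smallest angle corresponds to the largest L_z, i.e. m_l = l = 6, giving L_z = 6ℏ.
cos θ_min = 6/√42, so θ_min ≈ 22.21°.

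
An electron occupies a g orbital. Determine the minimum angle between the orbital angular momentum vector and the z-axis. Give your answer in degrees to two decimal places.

The letter g corresponds to l = 4.
|L|² = l(l+1)ℏ² = 20ℏ², so |L| = 2√5 ℏ.
The smallest angle corresponds to the largest L_z, i.e. m_l = l = 4, giving L_z = 4ℏ.
cos θ_min = 4/√20, so θ_min ≈ 26.57°.

θ_min ≈ 26.57°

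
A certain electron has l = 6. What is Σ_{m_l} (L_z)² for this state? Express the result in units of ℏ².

Σ(L_z)² = 182 ℏ²

m_l runs from −6 to 6, i.e. {-6, -5, -4, -3, -2, -1, 0, 1, 2, 3, 4, 5, 6}.
Σ m_l² = l(l+1)(2l+1)/3 = 6·7·13/3 = 182.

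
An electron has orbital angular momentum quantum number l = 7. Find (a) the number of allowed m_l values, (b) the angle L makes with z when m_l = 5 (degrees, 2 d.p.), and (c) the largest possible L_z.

15 values; θ(m_l=5) ≈ 48.08°; L_z,max = 7ℏ

There are 2l+1 = 15 values of m_l.
For m_l = 5: cos θ = 5/√56, θ ≈ 48.08°.
L_z,max = lℏ = 7ℏ.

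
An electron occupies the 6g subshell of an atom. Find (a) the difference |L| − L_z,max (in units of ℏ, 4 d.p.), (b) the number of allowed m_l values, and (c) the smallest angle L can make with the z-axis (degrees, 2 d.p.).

|L|−L_z,max ≈ 0.4721ℏ; 9 values; θ_min ≈ 26.57°

For 6g, l = 4.
|L| − L_z,max = (2√5 − 4)ℏ ≈ 0.4721ℏ.
There are 2l+1 = 9 values of m_l.
cos θ_min = 4/√20, so θ_min ≈ 26.57°.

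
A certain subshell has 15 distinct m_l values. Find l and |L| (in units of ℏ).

l = 7, |L| = 2√14 ℏ ≈ 7.483ℏ

Since there are 2l+1 = 15 values of m_l, l = 7.
|L| = ℏ√(l(l+1)) = ℏ√(7·8) = 2√14 ℏ.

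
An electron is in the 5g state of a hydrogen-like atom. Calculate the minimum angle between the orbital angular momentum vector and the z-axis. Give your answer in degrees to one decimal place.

The 5g subshell has l = 4.
|L| = √(l(l+1)) ℏ = 2√5 ℏ.
The smallest angle corresponds to the largest L_z, i.e. m_l = l = 4, giving L_z = 4ℏ.
cos θ_min = 4/√20, so θ_min ≈ 26.6°.

θ_min ≈ 26.6°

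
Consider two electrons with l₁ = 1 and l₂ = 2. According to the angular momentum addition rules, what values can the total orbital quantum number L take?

L = 1, 2, 3

The total orbital quantum number L ranges from |l₁ − l₂| to l₁ + l₂ in integer steps.
Allowed values: L = 1, 2, 3.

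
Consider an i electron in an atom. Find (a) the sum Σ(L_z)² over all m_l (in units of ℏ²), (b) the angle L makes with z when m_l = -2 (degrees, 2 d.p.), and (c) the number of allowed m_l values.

For an i orbital, l = 6.
Σ m_l² = 182, so Σ(L_z)² = 182 ℏ².
For m_l = -2: cos θ = -2/√42, θ ≈ 107.98°.
There are 2l+1 = 13 values of m_l.

Σ(L_z)² = 182 ℏ²; θ(m_l=-2) ≈ 107.98°; 13 values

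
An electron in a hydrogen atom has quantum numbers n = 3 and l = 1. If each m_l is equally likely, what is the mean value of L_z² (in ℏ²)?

⟨L_z²⟩ = 0.6667 ℏ²

m_l ∈ {-1, 0, 1}.
⟨L_z²⟩ = ℏ²·l(l+1)/3 = 0.6667ℏ².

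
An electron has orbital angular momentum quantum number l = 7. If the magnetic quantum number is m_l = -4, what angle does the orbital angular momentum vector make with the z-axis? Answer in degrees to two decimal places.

θ ≈ 122.31°

|L| = ℏ√(l(l+1)) = 2√14 ℏ.
L_z = m_l ℏ = −4ℏ.
cos θ = L_z/|L| = -4/√56, so θ ≈ 122.31°.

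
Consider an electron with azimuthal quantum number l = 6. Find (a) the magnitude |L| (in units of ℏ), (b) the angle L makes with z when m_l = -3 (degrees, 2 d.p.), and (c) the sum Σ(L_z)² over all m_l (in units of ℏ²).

|L| = √42 ℏ ≈ 6.481ℏ; θ(m_l=-3) ≈ 117.58°; Σ(L_z)² = 182 ℏ²

|L| = ℏ√(6·7) = √42 ℏ ≈ 6.481ℏ.
For m_l = -3: cos θ = -3/√42, θ ≈ 117.58°.
Σ m_l² = 182, so Σ(L_z)² = 182 ℏ².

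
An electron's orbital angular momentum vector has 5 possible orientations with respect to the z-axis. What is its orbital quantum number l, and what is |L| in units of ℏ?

l = 2, |L| = √6 ℏ ≈ 2.449ℏ

5 = 2l + 1, so l = (5−1)/2 = 2.
Then |L| = √(l(l+1)) ℏ = √6 ℏ.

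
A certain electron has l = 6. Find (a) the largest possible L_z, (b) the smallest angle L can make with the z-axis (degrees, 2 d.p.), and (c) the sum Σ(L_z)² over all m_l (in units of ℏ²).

L_z,max = lℏ = 6ℏ.
cos θ_min = 6/√42, so θ_min ≈ 22.21°.
Σ m_l² = 182, so Σ(L_z)² = 182 ℏ².

L_z,max = 6ℏ; θ_min ≈ 22.21°; Σ(L_z)² = 182 ℏ²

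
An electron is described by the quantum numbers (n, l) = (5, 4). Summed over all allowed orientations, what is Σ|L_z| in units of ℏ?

Σ|L_z| = 20 ℏ

m_l ∈ {-4, -3, -2, -1, 0, 1, 2, 3, 4}.
Σ|m_l| = 2·4(4+1)/2 = 20.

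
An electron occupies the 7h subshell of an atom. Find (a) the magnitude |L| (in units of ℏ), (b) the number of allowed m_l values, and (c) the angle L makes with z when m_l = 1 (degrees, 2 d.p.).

|L| = √30 ℏ ≈ 5.477ℏ; 11 values; θ(m_l=1) ≈ 79.48°

For 7h, l = 5.
|L| = ℏ√(5·6) = √30 ℏ ≈ 5.477ℏ.
There are 2l+1 = 11 values of m_l.
For m_l = 1: cos θ = 1/√30, θ ≈ 79.48°.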